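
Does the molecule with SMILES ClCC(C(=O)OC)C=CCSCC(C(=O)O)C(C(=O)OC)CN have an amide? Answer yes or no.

no

halogen on an sp³ carbon → alkyl halide.
pendant –COOCH3: carbonyl C bonded to C and –OCH3 → ester.
C=C double bond → alkene.
C–S–C linkage → sulfide (thioether).
pendant –COOH: carbonyl C bonded to C and –OH → carboxylic acid.
pendant –COOCH3: carbonyl C bonded to C and –OCH3 → ester.
–NH2 on an sp³ carbon with no adjacent C=O → amine.
The groups actually present are: alkene, alkyl halide, amine, carboxylic acid, ester, sulfide.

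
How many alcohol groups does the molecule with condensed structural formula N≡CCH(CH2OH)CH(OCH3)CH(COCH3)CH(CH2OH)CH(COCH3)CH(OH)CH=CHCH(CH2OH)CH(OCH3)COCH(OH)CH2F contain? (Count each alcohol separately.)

5

N≡C–: carbon triple-bonded to nitrogen → nitrile.
pendant –CH2OH on an sp³ backbone C → alcohol.
pendant –OCH3: C–O–C with sp³ C, no adjacent C=O → ether.
pendant –COCH3: carbonyl C bonded to two carbons → ketone.
pendant –CH2OH on an sp³ backbone C → alcohol.
pendant –COCH3: carbonyl C bonded to two carbons → ketone.
–OH on an sp³ carbon → alcohol (secondary).
C=C double bond → alkene.
pendant –CH2OH on an sp³ backbone C → alcohol.
pendant –OCH3: C–O–C with sp³ C, no adjacent C=O → ether.
–C(=O)– with carbon on both sides → ketone.
–OH on an sp³ carbon → alcohol (secondary).
halogen on an sp³ carbon → alkyl halide.
Alcohol appears at: CH(CH2OH), CH(CH2OH), CH(OH), CH(CH2OH), CH(OH) → 5.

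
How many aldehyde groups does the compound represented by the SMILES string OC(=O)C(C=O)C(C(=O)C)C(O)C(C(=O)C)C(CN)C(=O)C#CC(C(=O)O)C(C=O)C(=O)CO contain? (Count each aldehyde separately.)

2

Taking each segment in turn:
  HOOC: –COOH: carbonyl C bonded to –OH and C → carboxylic acid (the –OH is not a separate alcohol).
  CH(CHO): pendant –CHO: carbonyl C bonded to C and H → aldehyde.
  CH(COCH3): pendant –COCH3: carbonyl C bonded to two carbons → ketone.
  CH(OH): –OH on an sp³ carbon → alcohol (secondary).
  CH(COCH3): pendant –COCH3: carbonyl C bonded to two carbons → ketone.
  CH(CH2NH2): pendant –CH2NH2: N on sp³ C, no adjacent C=O → amine.
  CO: –C(=O)– with carbon on both sides → ketone.
  C≡C: C≡C triple bond → alkyne.
  CH(COOH): pendant –COOH: carbonyl C bonded to C and –OH → carboxylic acid.
  CH(CHO): pendant –CHO: carbonyl C bonded to C and H → aldehyde.
  CO: –C(=O)– with carbon on both sides → ketone.
  CH2OH: –OH on an sp³ carbon → alcohol.
Aldehyde appears at: CH(CHO), CH(CHO) → 2.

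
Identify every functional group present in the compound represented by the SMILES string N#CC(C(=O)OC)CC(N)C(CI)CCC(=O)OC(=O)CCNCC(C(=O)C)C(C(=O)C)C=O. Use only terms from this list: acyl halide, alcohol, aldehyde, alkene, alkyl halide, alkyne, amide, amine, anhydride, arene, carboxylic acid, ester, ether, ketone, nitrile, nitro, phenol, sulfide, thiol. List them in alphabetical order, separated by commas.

aldehyde, alkyl halide, amine, anhydride, ester, ketone, nitrile

N≡C–: carbon triple-bonded to nitrogen → nitrile.
pendant –COOCH3: carbonyl C bonded to C and –OCH3 → ester.
–NH2 on an sp³ carbon with no adjacent C=O → amine.
pendant –CH2X: halogen on sp³ carbon → alkyl halide.
two acyl groups sharing one oxygen, –C(=O)–O–C(=O)– → anhydride.
C–N–C with sp³ carbons and no adjacent C=O → amine (secondary).
pendant –COCH3: carbonyl C bonded to two carbons → ketone.
pendant –COCH3: carbonyl C bonded to two carbons → ketone.
terminal –CHO: carbonyl C bonded to H and C → aldehyde.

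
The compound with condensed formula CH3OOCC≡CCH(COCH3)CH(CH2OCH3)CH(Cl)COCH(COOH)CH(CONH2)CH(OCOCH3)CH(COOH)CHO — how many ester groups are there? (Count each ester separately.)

Working along the chain:
  CH3OOC: CH3O–C(=O)–: carbonyl C bonded to C and to –OCH3 → ester (not ketone + ether).
  C≡C: C≡C triple bond → alkyne.
  CH(COCH3): pendant –COCH3: carbonyl C bonded to two carbons → ketone.
  CH(CH2OCH3): pendant –CH2OCH3: C–O–C linkage → ether.
  CH(Cl): halogen on an sp³ carbon → alkyl halide.
  CO: –C(=O)– with carbon on both sides → ketone.
  CH(COOH): pendant –COOH: carbonyl C bonded to C and –OH → carboxylic acid.
  CH(CONH2): pendant –CONH2: carbonyl C bonded to C and N → amide.
  CH(OCOCH3): pendant –OC(=O)CH3: an acyloxy group → ester.
  CH(COOH): pendant –COOH: carbonyl C bonded to C and –OH → carboxylic acid.
  CHO: terminal –CHO: carbonyl C bonded to H and C → aldehyde.
Ester appears at: CH3OOC, CH(OCOCH3) → 2.

2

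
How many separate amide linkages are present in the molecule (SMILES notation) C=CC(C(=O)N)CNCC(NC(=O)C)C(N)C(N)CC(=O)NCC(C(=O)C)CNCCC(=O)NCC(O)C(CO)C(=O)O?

C=C double bond → alkene.
pendant –CONH2: carbonyl C bonded to C and N → amide.
C–N–C with sp³ carbons and no adjacent C=O → amine (secondary).
pendant –NHC(=O)CH3: N bonded to a carbonyl → amide (not amine).
–NH2 on an sp³ carbon with no adjacent C=O → amine.
–NH2 on an sp³ carbon with no adjacent C=O → amine.
–C(=O)–N– linkage → amide (the N is not an amine).
pendant –COCH3: carbonyl C bonded to two carbons → ketone.
C–N–C with sp³ carbons and no adjacent C=O → amine (secondary).
–C(=O)–N– linkage → amide (the N is not an amine).
–OH on an sp³ carbon → alcohol (secondary).
pendant –CH2OH on an sp³ backbone C → alcohol.
–COOH: carbonyl C bonded to –OH and C → carboxylic acid (the –OH is not a separate alcohol).
Amide appears at: CH(CONH2), CH(NHCOCH3), CH2CONHCH2, CH2CONHCH2 → 4.

4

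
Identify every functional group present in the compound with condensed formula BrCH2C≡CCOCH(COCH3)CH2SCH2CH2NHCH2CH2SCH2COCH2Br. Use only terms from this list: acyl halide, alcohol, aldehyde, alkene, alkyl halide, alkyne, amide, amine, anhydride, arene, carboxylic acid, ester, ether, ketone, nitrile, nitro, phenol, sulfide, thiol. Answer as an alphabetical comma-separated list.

Reading the structure from left to right:
  BrCH2: halogen on an sp³ carbon → alkyl halide.
  C≡C: C≡C triple bond → alkyne.
  CO: –C(=O)– with carbon on both sides → ketone.
  CH(COCH3): pendant –COCH3: carbonyl C bonded to two carbons → ketone.
  CH2SCH2: C–S–C linkage → sulfide (thioether).
  CH2NHCH2: C–N–C with sp³ carbons and no adjacent C=O → amine (secondary).
  CH2SCH2: C–S–C linkage → sulfide (thioether).
  CO: –C(=O)– with carbon on both sides → ketone.
  CH2Br: halogen on an sp³ carbon → alkyl halide.

alkyl halide, alkyne, amine, ketone, sulfide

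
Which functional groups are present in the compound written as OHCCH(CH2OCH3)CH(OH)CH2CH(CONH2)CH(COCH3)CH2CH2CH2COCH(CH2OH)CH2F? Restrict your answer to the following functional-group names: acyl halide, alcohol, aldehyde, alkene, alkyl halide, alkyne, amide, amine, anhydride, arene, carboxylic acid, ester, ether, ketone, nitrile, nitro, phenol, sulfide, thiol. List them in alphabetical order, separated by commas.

terminal –CHO: carbonyl C bonded to H and C → aldehyde.
pendant –CH2OCH3: C–O–C linkage → ether.
–OH on an sp³ carbon → alcohol (secondary).
pendant –CONH2: carbonyl C bonded to C and N → amide.
pendant –COCH3: carbonyl C bonded to two carbons → ketone.
–C(=O)– with carbon on both sides → ketone.
pendant –CH2OH on an sp³ backbone C → alcohol.
halogen on an sp³ carbon → alkyl halide.

alcohol, aldehyde, alkyl halide, amide, ether, ketone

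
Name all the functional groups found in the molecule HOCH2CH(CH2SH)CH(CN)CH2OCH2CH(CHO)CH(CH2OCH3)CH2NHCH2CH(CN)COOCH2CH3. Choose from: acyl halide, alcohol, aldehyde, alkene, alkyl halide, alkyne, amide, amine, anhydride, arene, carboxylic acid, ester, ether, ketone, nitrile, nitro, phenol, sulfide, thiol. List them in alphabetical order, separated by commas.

alcohol, aldehyde, amine, ester, ether, nitrile, thiol

HO– on an sp³ carbon → alcohol.
pendant –CH2SH → thiol.
pendant –C≡N: nitrile.
C–O–C with sp³ carbons on both sides and no adjacent C=O → ether.
pendant –CHO: carbonyl C bonded to C and H → aldehyde.
pendant –CH2OCH3: C–O–C linkage → ether.
C–N–C with sp³ carbons and no adjacent C=O → amine (secondary).
pendant –C≡N: nitrile.
–C(=O)OCH2CH3: carbonyl C bonded to C and to –OEt → ester.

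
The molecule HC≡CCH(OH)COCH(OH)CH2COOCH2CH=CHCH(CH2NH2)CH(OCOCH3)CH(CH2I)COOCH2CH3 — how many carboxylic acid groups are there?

C≡C triple bond → alkyne.
–OH on an sp³ carbon → alcohol (secondary).
–C(=O)– with carbon on both sides → ketone.
–OH on an sp³ carbon → alcohol (secondary).
–C(=O)–O–C with C on the carbonyl side → ester.
C=C double bond → alkene.
pendant –CH2NH2: N on sp³ C, no adjacent C=O → amine.
pendant –OC(=O)CH3: an acyloxy group → ester.
pendant –CH2X: halogen on sp³ carbon → alkyl halide.
–C(=O)OCH2CH3: carbonyl C bonded to C and to –OEt → ester.
No segment is a carboxylic acid: CH(OH) is alcohol, not carboxylic acid; CH(OH) is alcohol, not carboxylic acid; CH2COOCH2 is ester, not carboxylic acid. → 0.

0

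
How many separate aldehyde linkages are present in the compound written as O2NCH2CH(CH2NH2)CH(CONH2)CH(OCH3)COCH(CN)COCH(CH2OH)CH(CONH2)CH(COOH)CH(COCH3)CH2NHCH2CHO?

1

Reading the structure from left to right:
  O2NCH2: –NO2 on carbon → nitro group.
  CH(CH2NH2): pendant –CH2NH2: N on sp³ C, no adjacent C=O → amine.
  CH(CONH2): pendant –CONH2: carbonyl C bonded to C and N → amide.
  CH(OCH3): pendant –OCH3: C–O–C with sp³ C, no adjacent C=O → ether.
  CO: –C(=O)– with carbon on both sides → ketone.
  CH(CN): pendant –C≡N: nitrile.
  CO: –C(=O)– with carbon on both sides → ketone.
  CH(CH2OH): pendant –CH2OH on an sp³ backbone C → alcohol.
  CH(CONH2): pendant –CONH2: carbonyl C bonded to C and N → amide.
  CH(COOH): pendant –COOH: carbonyl C bonded to C and –OH → carboxylic acid.
  CH(COCH3): pendant –COCH3: carbonyl C bonded to two carbons → ketone.
  CH2NHCH2: C–N–C with sp³ carbons and no adjacent C=O → amine (secondary).
  CHO: terminal –CHO: carbonyl C bonded to H and C → aldehyde.
Aldehyde appears at: CHO → 1.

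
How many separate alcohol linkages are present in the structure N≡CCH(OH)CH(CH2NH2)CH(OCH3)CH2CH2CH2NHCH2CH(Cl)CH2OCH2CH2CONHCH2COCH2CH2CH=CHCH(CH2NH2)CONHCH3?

1

Reading the structure from left to right:
  N≡C: N≡C–: carbon triple-bonded to nitrogen → nitrile.
  CH(OH): –OH on an sp³ carbon → alcohol (secondary).
  CH(CH2NH2): pendant –CH2NH2: N on sp³ C, no adjacent C=O → amine.
  CH(OCH3): pendant –OCH3: C–O–C with sp³ C, no adjacent C=O → ether.
  CH2NHCH2: C–N–C with sp³ carbons and no adjacent C=O → amine (secondary).
  CH(Cl): halogen on an sp³ carbon → alkyl halide.
  CH2OCH2: C–O–C with sp³ carbons on both sides and no adjacent C=O → ether.
  CH2CONHCH2: –C(=O)–N– linkage → amide (the N is not an amine).
  CO: –C(=O)– with carbon on both sides → ketone.
  CH=CH: C=C double bond → alkene.
  CH(CH2NH2): pendant –CH2NH2: N on sp³ C, no adjacent C=O → amine.
  CONHCH3: –C(=O)NHCH3: carbonyl C bonded to C and to N → amide (the N is not an amine).
Alcohol appears at: CH(OH) → 1.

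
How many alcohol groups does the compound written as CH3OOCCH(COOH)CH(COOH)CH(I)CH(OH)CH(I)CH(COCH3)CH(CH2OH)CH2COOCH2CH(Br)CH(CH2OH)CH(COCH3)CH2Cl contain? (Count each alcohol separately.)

Taking each segment in turn:
  CH3OOC: CH3O–C(=O)–: carbonyl C bonded to C and to –OCH3 → ester (not ketone + ether).
  CH(COOH): pendant –COOH: carbonyl C bonded to C and –OH → carboxylic acid.
  CH(COOH): pendant –COOH: carbonyl C bonded to C and –OH → carboxylic acid.
  CH(I): halogen on an sp³ carbon → alkyl halide.
  CH(OH): –OH on an sp³ carbon → alcohol (secondary).
  CH(I): halogen on an sp³ carbon → alkyl halide.
  CH(COCH3): pendant –COCH3: carbonyl C bonded to two carbons → ketone.
  CH(CH2OH): pendant –CH2OH on an sp³ backbone C → alcohol.
  CH2COOCH2: –C(=O)–O–C with C on the carbonyl side → ester.
  CH(Br): halogen on an sp³ carbon → alkyl halide.
  CH(CH2OH): pendant –CH2OH on an sp³ backbone C → alcohol.
  CH(COCH3): pendant –COCH3: carbonyl C bonded to two carbons → ketone.
  CH2Cl: halogen on an sp³ carbon → alkyl halide.
Alcohol appears at: CH(OH), CH(CH2OH), CH(CH2OH) → 3.

3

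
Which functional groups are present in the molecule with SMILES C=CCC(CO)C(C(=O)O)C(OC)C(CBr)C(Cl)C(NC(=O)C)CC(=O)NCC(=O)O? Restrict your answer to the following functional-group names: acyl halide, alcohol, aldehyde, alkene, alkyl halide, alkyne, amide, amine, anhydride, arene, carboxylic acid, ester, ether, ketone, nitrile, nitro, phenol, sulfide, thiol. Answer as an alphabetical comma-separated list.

C=C double bond → alkene.
pendant –CH2OH on an sp³ backbone C → alcohol.
pendant –COOH: carbonyl C bonded to C and –OH → carboxylic acid.
pendant –OCH3: C–O–C with sp³ C, no adjacent C=O → ether.
pendant –CH2X: halogen on sp³ carbon → alkyl halide.
halogen on an sp³ carbon → alkyl halide.
pendant –NHC(=O)CH3: N bonded to a carbonyl → amide (not amine).
–C(=O)–N– linkage → amide (the N is not an amine).
–COOH: carbonyl C bonded to –OH and C → carboxylic acid (the –OH is not a separate alcohol).

alcohol, alkene, alkyl halide, amide, carboxylic acid, ether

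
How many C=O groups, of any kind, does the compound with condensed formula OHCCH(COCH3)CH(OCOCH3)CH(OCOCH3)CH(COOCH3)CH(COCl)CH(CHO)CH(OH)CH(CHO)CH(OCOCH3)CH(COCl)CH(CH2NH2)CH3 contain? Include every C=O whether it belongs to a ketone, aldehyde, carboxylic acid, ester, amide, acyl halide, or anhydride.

10

OHC: aldehyde, 1 C=O (running total 1).
CH(COCH3): ketone, 1 C=O (running total 2).
CH(OCOCH3): ester, 1 C=O (running total 3).
CH(OCOCH3): ester, 1 C=O (running total 4).
CH(COOCH3): ester, 1 C=O (running total 5).
CH(COCl): acyl halide, 1 C=O (running total 6).
CH(CHO): aldehyde, 1 C=O (running total 7).
CH(CHO): aldehyde, 1 C=O (running total 8).
CH(OCOCH3): ester, 1 C=O (running total 9).
CH(COCl): acyl halide, 1 C=O (running total 10).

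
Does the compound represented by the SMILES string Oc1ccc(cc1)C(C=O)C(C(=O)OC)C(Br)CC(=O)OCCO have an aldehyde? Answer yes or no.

–OH attached directly to an aromatic ring → phenol (not alcohol); the ring itself is an arene.
pendant –CHO: carbonyl C bonded to C and H → aldehyde.
pendant –COOCH3: carbonyl C bonded to C and –OCH3 → ester.
halogen on an sp³ carbon → alkyl halide.
–C(=O)–O–C with C on the carbonyl side → ester.
–OH on an sp³ carbon → alcohol.
The CH(CHO) segment supplies the aldehyde: pendant –CHO: carbonyl C bonded to C and H → aldehyde.

yes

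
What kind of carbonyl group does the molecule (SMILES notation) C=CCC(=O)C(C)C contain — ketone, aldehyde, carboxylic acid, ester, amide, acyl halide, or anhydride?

The carbonyl is in the CO segment: –C(=O)– with carbon on both sides → ketone.

ketone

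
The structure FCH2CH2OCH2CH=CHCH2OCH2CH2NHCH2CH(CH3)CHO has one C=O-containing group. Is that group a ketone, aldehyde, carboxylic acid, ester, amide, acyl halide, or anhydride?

aldehyde

The carbonyl is in the CHO segment: terminal –CHO: carbonyl C bonded to H and C → aldehyde.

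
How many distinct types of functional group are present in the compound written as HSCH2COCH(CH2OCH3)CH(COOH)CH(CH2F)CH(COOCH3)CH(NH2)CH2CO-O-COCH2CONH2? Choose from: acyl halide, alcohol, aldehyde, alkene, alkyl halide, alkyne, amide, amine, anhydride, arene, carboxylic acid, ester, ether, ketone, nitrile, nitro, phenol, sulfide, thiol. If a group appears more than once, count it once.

9

Working along the chain:
  HSCH2: –SH on an sp³ carbon → thiol.
  CO: –C(=O)– with carbon on both sides → ketone.
  CH(CH2OCH3): pendant –CH2OCH3: C–O–C linkage → ether.
  CH(COOH): pendant –COOH: carbonyl C bonded to C and –OH → carboxylic acid.
  CH(CH2F): pendant –CH2X: halogen on sp³ carbon → alkyl halide.
  CH(COOCH3): pendant –COOCH3: carbonyl C bonded to C and –OCH3 → ester.
  CH(NH2): –NH2 on an sp³ carbon with no adjacent C=O → amine.
  CH2CO-O-COCH2: two acyl groups sharing one oxygen, –C(=O)–O–C(=O)– → anhydride.
  CONH2: –C(=O)NH2: carbonyl C bonded to C and to N → amide (the N is not a separate amine).
Distinct types present: alkyl halide, amide, amine, anhydride, carboxylic acid, ester, ether, ketone, thiol.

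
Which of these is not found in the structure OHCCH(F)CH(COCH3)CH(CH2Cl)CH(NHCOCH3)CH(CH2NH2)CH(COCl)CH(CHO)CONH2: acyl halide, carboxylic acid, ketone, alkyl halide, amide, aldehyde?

aldehyde: present (OHC — terminal –CHO: carbonyl C bonded to H and C → aldehyde).
acyl halide: present (CH(COCl) — pendant –C(=O)X: carbonyl C bonded to C and halogen → acyl halide).
amide: present (CH(NHCOCH3) — pendant –NHC(=O)CH3: N bonded to a carbonyl → amide (not amine)).
alkyl halide: present (CH(F) — halogen on an sp³ carbon → alkyl halide).
ketone: present (CH(COCH3) — pendant –COCH3: carbonyl C bonded to two carbons → ketone).
carboxylic acid: absent. In each of CH(NHCOCH3) and CONH2, the carbonyl is bonded to nitrogen, not to –OH; that is an amide.

carboxylic acid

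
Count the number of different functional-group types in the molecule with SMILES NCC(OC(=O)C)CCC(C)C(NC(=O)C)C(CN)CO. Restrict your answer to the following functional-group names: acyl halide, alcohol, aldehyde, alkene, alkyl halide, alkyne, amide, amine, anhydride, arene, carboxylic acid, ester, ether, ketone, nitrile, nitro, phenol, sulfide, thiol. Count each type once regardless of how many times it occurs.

4

Taking each segment in turn:
  H2NCH2: –NH2 on an sp³ carbon with no adjacent C=O → amine.
  CH(OCOCH3): pendant –OC(=O)CH3: an acyloxy group → ester.
  CH(NHCOCH3): pendant –NHC(=O)CH3: N bonded to a carbonyl → amide (not amine).
  CH(CH2NH2): pendant –CH2NH2: N on sp³ C, no adjacent C=O → amine.
  CH2OH: –OH on an sp³ carbon → alcohol.
Distinct types present: alcohol, amide, amine, ester.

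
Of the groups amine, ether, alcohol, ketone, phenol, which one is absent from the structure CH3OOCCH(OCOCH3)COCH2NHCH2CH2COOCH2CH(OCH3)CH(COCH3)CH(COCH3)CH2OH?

phenol

ketone: present (CO — –C(=O)– with carbon on both sides → ketone).
alcohol: present (CH2OH — –OH on an sp³ carbon → alcohol).
ether: present (CH(OCH3) — pendant –OCH3: C–O–C with sp³ C, no adjacent C=O → ether).
amine: present (CH2NHCH2 — C–N–C with sp³ carbons and no adjacent C=O → amine (secondary)).
phenol: absent. In CH2OH, the –OH is on an sp³ carbon, not on an aromatic ring, so it is an alcohol.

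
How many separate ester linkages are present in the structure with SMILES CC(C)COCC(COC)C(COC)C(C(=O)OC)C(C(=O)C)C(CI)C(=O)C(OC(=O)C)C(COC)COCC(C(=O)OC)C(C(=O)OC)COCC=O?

4

Working along the chain:
  CH2OCH2: C–O–C with sp³ carbons on both sides and no adjacent C=O → ether.
  CH(CH2OCH3): pendant –CH2OCH3: C–O–C linkage → ether.
  CH(CH2OCH3): pendant –CH2OCH3: C–O–C linkage → ether.
  CH(COOCH3): pendant –COOCH3: carbonyl C bonded to C and –OCH3 → ester.
  CH(COCH3): pendant –COCH3: carbonyl C bonded to two carbons → ketone.
  CH(CH2I): pendant –CH2X: halogen on sp³ carbon → alkyl halide.
  CO: –C(=O)– with carbon on both sides → ketone.
  CH(OCOCH3): pendant –OC(=O)CH3: an acyloxy group → ester.
  CH(CH2OCH3): pendant –CH2OCH3: C–O–C linkage → ether.
  CH2OCH2: C–O–C with sp³ carbons on both sides and no adjacent C=O → ether.
  CH(COOCH3): pendant –COOCH3: carbonyl C bonded to C and –OCH3 → ester.
  CH(COOCH3): pendant –COOCH3: carbonyl C bonded to C and –OCH3 → ester.
  CH2OCH2: C–O–C with sp³ carbons on both sides and no adjacent C=O → ether.
  CHO: terminal –CHO: carbonyl C bonded to H and C → aldehyde.
Ester appears at: CH(COOCH3), CH(OCOCH3), CH(COOCH3), CH(COOCH3) → 4.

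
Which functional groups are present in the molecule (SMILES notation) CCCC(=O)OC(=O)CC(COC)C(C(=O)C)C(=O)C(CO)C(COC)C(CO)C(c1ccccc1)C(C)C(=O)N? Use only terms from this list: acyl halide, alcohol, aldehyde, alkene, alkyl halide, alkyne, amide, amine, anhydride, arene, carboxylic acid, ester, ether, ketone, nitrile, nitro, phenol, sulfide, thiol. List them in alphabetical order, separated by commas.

Reading the structure from left to right:
  CH2CO-O-COCH2: two acyl groups sharing one oxygen, –C(=O)–O–C(=O)– → anhydride.
  CH(CH2OCH3): pendant –CH2OCH3: C–O–C linkage → ether.
  CH(COCH3): pendant –COCH3: carbonyl C bonded to two carbons → ketone.
  CO: –C(=O)– with carbon on both sides → ketone.
  CH(CH2OH): pendant –CH2OH on an sp³ backbone C → alcohol.
  CH(CH2OCH3): pendant –CH2OCH3: C–O–C linkage → ether.
  CH(CH2OH): pendant –CH2OH on an sp³ backbone C → alcohol.
  CH(C6H5): pendant –C6H5: benzene ring → arene.
  CONH2: –C(=O)NH2: carbonyl C bonded to C and to N → amide (the N is not a separate amine).

alcohol, amide, anhydride, arene, ether, ketone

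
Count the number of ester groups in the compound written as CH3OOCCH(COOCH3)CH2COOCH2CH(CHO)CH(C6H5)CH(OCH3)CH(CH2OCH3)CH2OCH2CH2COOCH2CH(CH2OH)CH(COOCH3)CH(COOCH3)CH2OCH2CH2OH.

6

CH3O–C(=O)–: carbonyl C bonded to C and to –OCH3 → ester (not ketone + ether).
pendant –COOCH3: carbonyl C bonded to C and –OCH3 → ester.
–C(=O)–O–C with C on the carbonyl side → ester.
pendant –CHO: carbonyl C bonded to C and H → aldehyde.
pendant –C6H5: benzene ring → arene.
pendant –OCH3: C–O–C with sp³ C, no adjacent C=O → ether.
pendant –CH2OCH3: C–O–C linkage → ether.
C–O–C with sp³ carbons on both sides and no adjacent C=O → ether.
–C(=O)–O–C with C on the carbonyl side → ester.
pendant –CH2OH on an sp³ backbone C → alcohol.
pendant –COOCH3: carbonyl C bonded to C and –OCH3 → ester.
pendant –COOCH3: carbonyl C bonded to C and –OCH3 → ester.
C–O–C with sp³ carbons on both sides and no adjacent C=O → ether.
–OH on an sp³ carbon → alcohol.
Ester appears at: CH3OOC, CH(COOCH3), CH2COOCH2, CH2COOCH2, CH(COOCH3), CH(COOCH3) → 6.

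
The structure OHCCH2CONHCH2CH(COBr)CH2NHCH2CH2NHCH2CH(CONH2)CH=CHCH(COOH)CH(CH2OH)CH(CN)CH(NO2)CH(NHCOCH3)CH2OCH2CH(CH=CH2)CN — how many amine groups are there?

2

Working along the chain:
  OHC: terminal –CHO: carbonyl C bonded to H and C → aldehyde.
  CH2CONHCH2: –C(=O)–N– linkage → amide (the N is not an amine).
  CH(COBr): pendant –C(=O)X: carbonyl C bonded to C and halogen → acyl halide.
  CH2NHCH2: C–N–C with sp³ carbons and no adjacent C=O → amine (secondary).
  CH2NHCH2: C–N–C with sp³ carbons and no adjacent C=O → amine (secondary).
  CH(CONH2): pendant –CONH2: carbonyl C bonded to C and N → amide.
  CH=CH: C=C double bond → alkene.
  CH(COOH): pendant –COOH: carbonyl C bonded to C and –OH → carboxylic acid.
  CH(CH2OH): pendant –CH2OH on an sp³ backbone C → alcohol.
  CH(CN): pendant –C≡N: nitrile.
  CH(NO2): –NO2 on an sp³ carbon → nitro (the N=O is not a carbonyl).
  CH(NHCOCH3): pendant –NHC(=O)CH3: N bonded to a carbonyl → amide (not amine).
  CH2OCH2: C–O–C with sp³ carbons on both sides and no adjacent C=O → ether.
  CH(CH=CH2): pendant –CH=CH2: C=C double bond → alkene.
  CN: –C≡N: carbon triple-bonded to nitrogen → nitrile.
Amine appears at: CH2NHCH2, CH2NHCH2 → 2.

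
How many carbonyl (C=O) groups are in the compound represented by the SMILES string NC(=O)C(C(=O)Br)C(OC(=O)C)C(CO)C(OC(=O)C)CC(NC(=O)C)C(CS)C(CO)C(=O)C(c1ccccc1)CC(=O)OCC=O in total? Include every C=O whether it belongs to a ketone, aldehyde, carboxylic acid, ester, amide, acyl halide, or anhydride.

H2NCO: amide, 1 C=O (running total 1).
CH(COBr): acyl halide, 1 C=O (running total 2).
CH(OCOCH3): ester, 1 C=O (running total 3).
CH(OCOCH3): ester, 1 C=O (running total 4).
CH(NHCOCH3): amide, 1 C=O (running total 5).
CO: ketone, 1 C=O (running total 6).
CH2COOCH2: ester, 1 C=O (running total 7).
CHO: aldehyde, 1 C=O (running total 8).

8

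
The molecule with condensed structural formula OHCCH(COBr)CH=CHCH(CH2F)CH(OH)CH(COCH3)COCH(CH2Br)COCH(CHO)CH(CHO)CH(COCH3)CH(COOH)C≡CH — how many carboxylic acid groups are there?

Reading the structure from left to right:
  OHC: terminal –CHO: carbonyl C bonded to H and C → aldehyde.
  CH(COBr): pendant –C(=O)X: carbonyl C bonded to C and halogen → acyl halide.
  CH=CH: C=C double bond → alkene.
  CH(CH2F): pendant –CH2X: halogen on sp³ carbon → alkyl halide.
  CH(OH): –OH on an sp³ carbon → alcohol (secondary).
  CH(COCH3): pendant –COCH3: carbonyl C bonded to two carbons → ketone.
  CO: –C(=O)– with carbon on both sides → ketone.
  CH(CH2Br): pendant –CH2X: halogen on sp³ carbon → alkyl halide.
  CO: –C(=O)– with carbon on both sides → ketone.
  CH(CHO): pendant –CHO: carbonyl C bonded to C and H → aldehyde.
  CH(CHO): pendant –CHO: carbonyl C bonded to C and H → aldehyde.
  CH(COCH3): pendant –COCH3: carbonyl C bonded to two carbons → ketone.
  CH(COOH): pendant –COOH: carbonyl C bonded to C and –OH → carboxylic acid.
  C≡CH: C≡C triple bond → alkyne.
Carboxylic acid appears at: CH(COOH) → 1.

1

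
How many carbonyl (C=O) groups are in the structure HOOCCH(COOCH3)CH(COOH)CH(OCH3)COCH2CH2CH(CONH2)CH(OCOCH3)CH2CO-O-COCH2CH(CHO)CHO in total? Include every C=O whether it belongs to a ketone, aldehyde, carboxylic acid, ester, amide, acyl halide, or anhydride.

10

HOOC: carboxylic acid, 1 C=O (running total 1).
CH(COOCH3): ester, 1 C=O (running total 2).
CH(COOH): carboxylic acid, 1 C=O (running total 3).
CO: ketone, 1 C=O (running total 4).
CH(CONH2): amide, 1 C=O (running total 5).
CH(OCOCH3): ester, 1 C=O (running total 6).
CH2CO-O-COCH2: anhydride, 2 C=O (running total 8).
CH(CHO): aldehyde, 1 C=O (running total 9).
CHO: aldehyde, 1 C=O (running total 10).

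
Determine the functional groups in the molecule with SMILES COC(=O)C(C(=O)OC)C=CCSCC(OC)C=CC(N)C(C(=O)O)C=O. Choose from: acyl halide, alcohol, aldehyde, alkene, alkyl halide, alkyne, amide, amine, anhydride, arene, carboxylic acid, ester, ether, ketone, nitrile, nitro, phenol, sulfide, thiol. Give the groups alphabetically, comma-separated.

Taking each segment in turn:
  CH3OOC: CH3O–C(=O)–: carbonyl C bonded to C and to –OCH3 → ester (not ketone + ether).
  CH(COOCH3): pendant –COOCH3: carbonyl C bonded to C and –OCH3 → ester.
  CH=CH: C=C double bond → alkene.
  CH2SCH2: C–S–C linkage → sulfide (thioether).
  CH(OCH3): pendant –OCH3: C–O–C with sp³ C, no adjacent C=O → ether.
  CH=CH: C=C double bond → alkene.
  CH(NH2): –NH2 on an sp³ carbon with no adjacent C=O → amine.
  CH(COOH): pendant –COOH: carbonyl C bonded to C and –OH → carboxylic acid.
  CHO: terminal –CHO: carbonyl C bonded to H and C → aldehyde.

aldehyde, alkene, amine, carboxylic acid, ester, ether, sulfide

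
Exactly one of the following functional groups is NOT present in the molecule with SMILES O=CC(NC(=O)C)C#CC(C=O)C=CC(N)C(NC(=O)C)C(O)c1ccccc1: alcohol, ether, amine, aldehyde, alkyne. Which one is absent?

ether

alkyne: present (C≡C — C≡C triple bond → alkyne).
aldehyde: present (OHC — terminal –CHO: carbonyl C bonded to H and C → aldehyde).
alcohol: present (CH(OH) — –OH on an sp³ carbon → alcohol (secondary)).
amine: present (CH(NH2) — –NH2 on an sp³ carbon with no adjacent C=O → amine).
ether: no segment matches this pattern.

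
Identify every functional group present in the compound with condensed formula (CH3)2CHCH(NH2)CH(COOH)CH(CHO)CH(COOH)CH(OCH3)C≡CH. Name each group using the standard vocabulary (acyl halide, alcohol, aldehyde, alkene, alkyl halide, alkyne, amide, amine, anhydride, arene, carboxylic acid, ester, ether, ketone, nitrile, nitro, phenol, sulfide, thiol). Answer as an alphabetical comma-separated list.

Reading the structure from left to right:
  CH(NH2): –NH2 on an sp³ carbon with no adjacent C=O → amine.
  CH(COOH): pendant –COOH: carbonyl C bonded to C and –OH → carboxylic acid.
  CH(CHO): pendant –CHO: carbonyl C bonded to C and H → aldehyde.
  CH(COOH): pendant –COOH: carbonyl C bonded to C and –OH → carboxylic acid.
  CH(OCH3): pendant –OCH3: C–O–C with sp³ C, no adjacent C=O → ether.
  C≡CH: C≡C triple bond → alkyne.

aldehyde, alkyne, amine, carboxylic acid, ether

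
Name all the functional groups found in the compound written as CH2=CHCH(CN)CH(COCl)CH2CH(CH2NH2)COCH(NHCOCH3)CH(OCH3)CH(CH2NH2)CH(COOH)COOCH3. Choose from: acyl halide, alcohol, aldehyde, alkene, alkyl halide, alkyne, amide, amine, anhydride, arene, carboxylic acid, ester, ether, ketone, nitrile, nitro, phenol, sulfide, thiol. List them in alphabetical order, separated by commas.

Reading the structure from left to right:
  CH2=CH: C=C double bond → alkene.
  CH(CN): pendant –C≡N: nitrile.
  CH(COCl): pendant –C(=O)X: carbonyl C bonded to C and halogen → acyl halide.
  CH(CH2NH2): pendant –CH2NH2: N on sp³ C, no adjacent C=O → amine.
  CO: –C(=O)– with carbon on both sides → ketone.
  CH(NHCOCH3): pendant –NHC(=O)CH3: N bonded to a carbonyl → amide (not amine).
  CH(OCH3): pendant –OCH3: C–O–C with sp³ C, no adjacent C=O → ether.
  CH(CH2NH2): pendant –CH2NH2: N on sp³ C, no adjacent C=O → amine.
  CH(COOH): pendant –COOH: carbonyl C bonded to C and –OH → carboxylic acid.
  COOCH3: –C(=O)OCH3: carbonyl C bonded to C and to –OCH3 → ester (not ketone + ether).

acyl halide, alkene, amide, amine, carboxylic acid, ester, ether, ketone, nitrile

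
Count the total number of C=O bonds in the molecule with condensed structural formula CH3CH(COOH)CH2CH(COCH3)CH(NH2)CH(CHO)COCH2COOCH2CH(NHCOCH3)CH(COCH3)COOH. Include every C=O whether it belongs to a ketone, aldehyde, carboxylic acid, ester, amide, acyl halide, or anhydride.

8

CH(COOH): carboxylic acid, 1 C=O (running total 1).
CH(COCH3): ketone, 1 C=O (running total 2).
CH(CHO): aldehyde, 1 C=O (running total 3).
CO: ketone, 1 C=O (running total 4).
CH2COOCH2: ester, 1 C=O (running total 5).
CH(NHCOCH3): amide, 1 C=O (running total 6).
CH(COCH3): ketone, 1 C=O (running total 7).
COOH: carboxylic acid, 1 C=O (running total 8).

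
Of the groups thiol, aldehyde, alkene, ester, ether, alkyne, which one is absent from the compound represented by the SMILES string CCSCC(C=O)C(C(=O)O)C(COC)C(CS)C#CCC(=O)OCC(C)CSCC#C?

alkene

ether: present (CH(CH2OCH3) — pendant –CH2OCH3: C–O–C linkage → ether).
aldehyde: present (CH(CHO) — pendant –CHO: carbonyl C bonded to C and H → aldehyde).
alkyne: present (C≡C — C≡C triple bond → alkyne).
thiol: present (CH(CH2SH) — pendant –CH2SH → thiol).
ester: present (CH2COOCH2 — –C(=O)–O–C with C on the carbonyl side → ester).
alkene: no segment matches this pattern.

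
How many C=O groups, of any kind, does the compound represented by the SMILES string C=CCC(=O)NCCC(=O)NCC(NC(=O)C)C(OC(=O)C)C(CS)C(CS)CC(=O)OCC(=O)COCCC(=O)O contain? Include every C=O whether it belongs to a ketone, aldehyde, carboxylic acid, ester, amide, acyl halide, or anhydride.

7

CH2CONHCH2: amide, 1 C=O (running total 1).
CH2CONHCH2: amide, 1 C=O (running total 2).
CH(NHCOCH3): amide, 1 C=O (running total 3).
CH(OCOCH3): ester, 1 C=O (running total 4).
CH2COOCH2: ester, 1 C=O (running total 5).
CO: ketone, 1 C=O (running total 6).
COOH: carboxylic acid, 1 C=O (running total 7).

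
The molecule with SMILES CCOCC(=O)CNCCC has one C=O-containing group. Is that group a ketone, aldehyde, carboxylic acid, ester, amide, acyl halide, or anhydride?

ketone

The carbonyl is in the CO segment: –C(=O)– with carbon on both sides → ketone.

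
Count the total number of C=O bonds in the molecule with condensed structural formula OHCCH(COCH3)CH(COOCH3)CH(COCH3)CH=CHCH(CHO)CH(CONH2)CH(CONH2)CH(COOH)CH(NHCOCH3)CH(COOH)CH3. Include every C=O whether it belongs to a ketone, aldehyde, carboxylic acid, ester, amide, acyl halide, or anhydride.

OHC: aldehyde, 1 C=O (running total 1).
CH(COCH3): ketone, 1 C=O (running total 2).
CH(COOCH3): ester, 1 C=O (running total 3).
CH(COCH3): ketone, 1 C=O (running total 4).
CH(CHO): aldehyde, 1 C=O (running total 5).
CH(CONH2): amide, 1 C=O (running total 6).
CH(CONH2): amide, 1 C=O (running total 7).
CH(COOH): carboxylic acid, 1 C=O (running total 8).
CH(NHCOCH3): amide, 1 C=O (running total 9).
CH(COOH): carboxylic acid, 1 C=O (running total 10).

10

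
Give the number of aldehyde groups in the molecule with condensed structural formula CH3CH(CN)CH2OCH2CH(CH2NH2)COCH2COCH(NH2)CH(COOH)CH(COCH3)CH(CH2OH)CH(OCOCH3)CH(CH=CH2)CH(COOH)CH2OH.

0

Working along the chain:
  CH(CN): pendant –C≡N: nitrile.
  CH2OCH2: C–O–C with sp³ carbons on both sides and no adjacent C=O → ether.
  CH(CH2NH2): pendant –CH2NH2: N on sp³ C, no adjacent C=O → amine.
  CO: –C(=O)– with carbon on both sides → ketone.
  CO: –C(=O)– with carbon on both sides → ketone.
  CH(NH2): –NH2 on an sp³ carbon with no adjacent C=O → amine.
  CH(COOH): pendant –COOH: carbonyl C bonded to C and –OH → carboxylic acid.
  CH(COCH3): pendant –COCH3: carbonyl C bonded to two carbons → ketone.
  CH(CH2OH): pendant –CH2OH on an sp³ backbone C → alcohol.
  CH(OCOCH3): pendant –OC(=O)CH3: an acyloxy group → ester.
  CH(CH=CH2): pendant –CH=CH2: C=C double bond → alkene.
  CH(COOH): pendant –COOH: carbonyl C bonded to C and –OH → carboxylic acid.
  CH2OH: –OH on an sp³ carbon → alcohol.
No segment is a aldehyde: CO is ketone, not aldehyde; CO is ketone, not aldehyde; CH(COOH) is carboxylic acid, not aldehyde. → 0.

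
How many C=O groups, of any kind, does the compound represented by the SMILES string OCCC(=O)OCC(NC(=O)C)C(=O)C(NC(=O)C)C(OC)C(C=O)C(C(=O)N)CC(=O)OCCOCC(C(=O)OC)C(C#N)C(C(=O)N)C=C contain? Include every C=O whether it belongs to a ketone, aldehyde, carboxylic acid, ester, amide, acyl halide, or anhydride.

9

CH2COOCH2: ester, 1 C=O (running total 1).
CH(NHCOCH3): amide, 1 C=O (running total 2).
CO: ketone, 1 C=O (running total 3).
CH(NHCOCH3): amide, 1 C=O (running total 4).
CH(CHO): aldehyde, 1 C=O (running total 5).
CH(CONH2): amide, 1 C=O (running total 6).
CH2COOCH2: ester, 1 C=O (running total 7).
CH(COOCH3): ester, 1 C=O (running total 8).
CH(CONH2): amide, 1 C=O (running total 9).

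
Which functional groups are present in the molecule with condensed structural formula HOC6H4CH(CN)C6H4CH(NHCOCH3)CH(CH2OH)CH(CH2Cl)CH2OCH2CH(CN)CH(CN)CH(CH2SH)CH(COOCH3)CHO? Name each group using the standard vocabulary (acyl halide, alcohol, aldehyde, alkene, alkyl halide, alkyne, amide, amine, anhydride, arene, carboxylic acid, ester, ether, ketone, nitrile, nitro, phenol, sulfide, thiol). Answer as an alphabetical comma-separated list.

alcohol, aldehyde, alkyl halide, amide, arene, ester, ether, nitrile, phenol, thiol

Taking each segment in turn:
  HOC6H4: –OH attached directly to an aromatic ring → phenol (not alcohol); the ring itself is an arene.
  CH(CN): pendant –C≡N: nitrile.
  C6H4: para-disubstituted benzene ring → arene.
  CH(NHCOCH3): pendant –NHC(=O)CH3: N bonded to a carbonyl → amide (not amine).
  CH(CH2OH): pendant –CH2OH on an sp³ backbone C → alcohol.
  CH(CH2Cl): pendant –CH2X: halogen on sp³ carbon → alkyl halide.
  CH2OCH2: C–O–C with sp³ carbons on both sides and no adjacent C=O → ether.
  CH(CN): pendant –C≡N: nitrile.
  CH(CN): pendant –C≡N: nitrile.
  CH(CH2SH): pendant –CH2SH → thiol.
  CH(COOCH3): pendant –COOCH3: carbonyl C bonded to C and –OCH3 → ester.
  CHO: terminal –CHO: carbonyl C bonded to H and C → aldehyde.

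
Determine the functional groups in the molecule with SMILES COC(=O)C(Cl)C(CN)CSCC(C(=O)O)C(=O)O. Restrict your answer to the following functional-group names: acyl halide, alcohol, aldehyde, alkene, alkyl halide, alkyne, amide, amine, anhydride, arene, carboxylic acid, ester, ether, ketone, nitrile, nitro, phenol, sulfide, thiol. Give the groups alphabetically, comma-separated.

alkyl halide, amine, carboxylic acid, ester, sulfide

CH3O–C(=O)–: carbonyl C bonded to C and to –OCH3 → ester (not ketone + ether).
halogen on an sp³ carbon → alkyl halide.
pendant –CH2NH2: N on sp³ C, no adjacent C=O → amine.
C–S–C linkage → sulfide (thioether).
pendant –COOH: carbonyl C bonded to C and –OH → carboxylic acid.
–COOH: carbonyl C bonded to –OH and C → carboxylic acid (the –OH is not a separate alcohol).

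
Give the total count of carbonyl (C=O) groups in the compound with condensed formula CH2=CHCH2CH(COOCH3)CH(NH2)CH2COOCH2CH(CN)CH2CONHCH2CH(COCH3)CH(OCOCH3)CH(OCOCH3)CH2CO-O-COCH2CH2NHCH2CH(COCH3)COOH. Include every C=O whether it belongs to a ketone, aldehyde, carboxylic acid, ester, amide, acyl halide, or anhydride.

10

CH(COOCH3): ester, 1 C=O (running total 1).
CH2COOCH2: ester, 1 C=O (running total 2).
CH2CONHCH2: amide, 1 C=O (running total 3).
CH(COCH3): ketone, 1 C=O (running total 4).
CH(OCOCH3): ester, 1 C=O (running total 5).
CH(OCOCH3): ester, 1 C=O (running total 6).
CH2CO-O-COCH2: anhydride, 2 C=O (running total 8).
CH(COCH3): ketone, 1 C=O (running total 9).
COOH: carboxylic acid, 1 C=O (running total 10).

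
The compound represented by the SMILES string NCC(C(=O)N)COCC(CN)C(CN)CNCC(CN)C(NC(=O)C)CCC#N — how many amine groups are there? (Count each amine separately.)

Taking each segment in turn:
  H2NCH2: –NH2 on an sp³ carbon with no adjacent C=O → amine.
  CH(CONH2): pendant –CONH2: carbonyl C bonded to C and N → amide.
  CH2OCH2: C–O–C with sp³ carbons on both sides and no adjacent C=O → ether.
  CH(CH2NH2): pendant –CH2NH2: N on sp³ C, no adjacent C=O → amine.
  CH(CH2NH2): pendant –CH2NH2: N on sp³ C, no adjacent C=O → amine.
  CH2NHCH2: C–N–C with sp³ carbons and no adjacent C=O → amine (secondary).
  CH(CH2NH2): pendant –CH2NH2: N on sp³ C, no adjacent C=O → amine.
  CH(NHCOCH3): pendant –NHC(=O)CH3: N bonded to a carbonyl → amide (not amine).
  CN: –C≡N: carbon triple-bonded to nitrogen → nitrile.
Amine appears at: H2NCH2, CH(CH2NH2), CH(CH2NH2), CH2NHCH2, CH(CH2NH2) → 5.

5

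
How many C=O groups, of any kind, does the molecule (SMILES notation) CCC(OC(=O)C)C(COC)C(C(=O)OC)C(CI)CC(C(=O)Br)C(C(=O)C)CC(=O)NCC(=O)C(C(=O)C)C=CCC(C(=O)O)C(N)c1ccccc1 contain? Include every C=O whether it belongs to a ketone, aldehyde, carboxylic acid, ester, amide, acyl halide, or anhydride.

8

CH(OCOCH3): ester, 1 C=O (running total 1).
CH(COOCH3): ester, 1 C=O (running total 2).
CH(COBr): acyl halide, 1 C=O (running total 3).
CH(COCH3): ketone, 1 C=O (running total 4).
CH2CONHCH2: amide, 1 C=O (running total 5).
CO: ketone, 1 C=O (running total 6).
CH(COCH3): ketone, 1 C=O (running total 7).
CH(COOH): carboxylic acid, 1 C=O (running total 8).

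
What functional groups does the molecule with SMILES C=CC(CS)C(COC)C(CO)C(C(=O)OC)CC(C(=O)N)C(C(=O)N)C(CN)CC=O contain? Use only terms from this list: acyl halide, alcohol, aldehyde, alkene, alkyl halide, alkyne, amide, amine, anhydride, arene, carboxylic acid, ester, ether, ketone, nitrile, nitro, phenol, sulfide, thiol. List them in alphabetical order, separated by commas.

C=C double bond → alkene.
pendant –CH2SH → thiol.
pendant –CH2OCH3: C–O–C linkage → ether.
pendant –CH2OH on an sp³ backbone C → alcohol.
pendant –COOCH3: carbonyl C bonded to C and –OCH3 → ester.
pendant –CONH2: carbonyl C bonded to C and N → amide.
pendant –CONH2: carbonyl C bonded to C and N → amide.
pendant –CH2NH2: N on sp³ C, no adjacent C=O → amine.
terminal –CHO: carbonyl C bonded to H and C → aldehyde.

alcohol, aldehyde, alkene, amide, amine, ester, ether, thiol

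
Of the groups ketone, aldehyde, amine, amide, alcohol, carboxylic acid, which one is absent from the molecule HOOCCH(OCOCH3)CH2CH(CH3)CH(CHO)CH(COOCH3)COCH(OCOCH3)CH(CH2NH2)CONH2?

alcohol

amide: present (CONH2 — –C(=O)NH2: carbonyl C bonded to C and to N → amide (the N is not a separate amine)).
carboxylic acid: present (HOOC — –COOH: carbonyl C bonded to –OH and C → carboxylic acid (the –OH is not a separate alcohol)).
aldehyde: present (CH(CHO) — pendant –CHO: carbonyl C bonded to C and H → aldehyde).
ketone: present (CO — –C(=O)– with carbon on both sides → ketone).
amine: present (CH(CH2NH2) — pendant –CH2NH2: N on sp³ C, no adjacent C=O → amine).
alcohol: absent. In HOOC, the –OH sits on a carbonyl carbon, making it part of a carboxylic acid, not an alcohol.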